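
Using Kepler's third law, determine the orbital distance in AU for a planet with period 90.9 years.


a = P^(2/3) = 90.9^(2/3) = 20.2167

20.2167 AU


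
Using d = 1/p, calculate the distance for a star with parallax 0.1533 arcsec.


d = 1/p = 1/0.1533 = 6.5232

6.5232 pc


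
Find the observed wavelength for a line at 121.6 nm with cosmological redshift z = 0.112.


lam_obs = lam_emit * (1 + z) = 121.6 * (1 + 0.112) = 135.2192

135.2192 nm


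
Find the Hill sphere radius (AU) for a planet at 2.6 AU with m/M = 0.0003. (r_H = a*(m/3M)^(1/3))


r_H = a * (m/3M)^(1/3) = 2.6 * (0.0003/3)^(1/3) = 0.1207

0.1207 AU


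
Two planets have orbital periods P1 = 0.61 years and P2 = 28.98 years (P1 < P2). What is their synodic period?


1/P_syn = |1/P1 - 1/P2| = |1/0.61 - 1/28.98| => P_syn = 0.6231

0.6231 years


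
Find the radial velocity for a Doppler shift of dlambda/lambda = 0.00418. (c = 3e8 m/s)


v = (dlambda/lambda) * c = 0.00418 * 3e8 = 1.254e+06

1.254e+06 m/s


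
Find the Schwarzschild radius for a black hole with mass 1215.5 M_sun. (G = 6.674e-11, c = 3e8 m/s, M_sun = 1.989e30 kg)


M = 1215.5 * 1.989e30 kg = 2.4176295e+33 kg. rs = 2GM/c^2 = 2 * 6.674e-11 * 2.4176295e+33 / (3e8)^2 = 3.586e+06

3.586e+06 m


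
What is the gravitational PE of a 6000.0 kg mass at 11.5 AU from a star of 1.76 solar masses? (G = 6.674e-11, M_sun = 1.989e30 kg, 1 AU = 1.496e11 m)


M = 1.76 * 1.989e30 kg = 3.50064e+30 kg; r = 11.5 AU * 1.496e11 m/AU = 1.7204e+12 m. U = -GM*m/r = -(6.674e-11 * 3.50064e+30 * 6000.0) / 1.7204e+12 = -8.148e+11

-8.148e+11 J


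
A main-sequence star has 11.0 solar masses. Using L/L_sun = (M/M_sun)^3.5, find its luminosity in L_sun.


L/L_sun = (M/M_sun)^3.5 = 11.0^3.5 = 4414.4276

4414.4276 L_sun


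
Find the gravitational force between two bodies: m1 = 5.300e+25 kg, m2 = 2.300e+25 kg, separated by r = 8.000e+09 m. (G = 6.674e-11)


F = G*m1*m2/r^2 = 6.674e-11 * 5.300e+25 * 2.300e+25 / (8.000e+09)^2 = 6.674e-11 * 1.219e+51 / 6.400e+19 = 1.271e+21

1.271e+21 N


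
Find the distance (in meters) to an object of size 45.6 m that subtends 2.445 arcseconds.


D = size / theta_rad, theta_rad = 2.445 * pi/(180*3600) = 1.185e-05, D = 3.847e+06

3.847e+06 m


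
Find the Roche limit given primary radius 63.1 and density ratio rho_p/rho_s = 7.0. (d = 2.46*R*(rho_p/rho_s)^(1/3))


d_Roche = 2.46 * 63.1 * 7.0^(1/3) = 296.9367

296.9367


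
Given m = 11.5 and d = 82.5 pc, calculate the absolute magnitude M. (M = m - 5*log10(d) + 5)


M = m - 5*log10(d) + 5 = 11.5 - 5*log10(82.5) + 5 = 6.9177

6.9177


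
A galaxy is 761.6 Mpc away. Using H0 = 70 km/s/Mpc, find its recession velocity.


v = H0 * d = 70 * 761.6 = 53312.0

53312.0 km/s


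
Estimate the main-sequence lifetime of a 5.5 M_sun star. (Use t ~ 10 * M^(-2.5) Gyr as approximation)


t = 10 * M^(-2.5) = 10 * 5.5^(-2.5) = 0.141

0.141 Gyr


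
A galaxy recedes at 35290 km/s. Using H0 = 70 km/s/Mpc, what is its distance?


d = v / H0 = 35290 / 70 = 504.1429

504.1429 Mpc


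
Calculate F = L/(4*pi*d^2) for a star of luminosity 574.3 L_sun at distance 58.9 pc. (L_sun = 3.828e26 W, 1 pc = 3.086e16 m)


F = L / (4*pi*d^2) = 2.198e+29 / (4*pi*(1.818e+18)^2) = 5.295e-09

5.295e-09 W/m^2


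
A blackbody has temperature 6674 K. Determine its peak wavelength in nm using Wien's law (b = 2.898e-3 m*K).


lam_max = b / T = 2.898e-3 / 6674 = 4.342e-07 m = 434.2224 nm

434.2224 nm


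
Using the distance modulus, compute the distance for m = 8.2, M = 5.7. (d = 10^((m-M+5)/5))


d = 10^((m - M + 5)/5) = 10^((8.2 - 5.7 + 5)/5) = 31.6228

31.6228 pc


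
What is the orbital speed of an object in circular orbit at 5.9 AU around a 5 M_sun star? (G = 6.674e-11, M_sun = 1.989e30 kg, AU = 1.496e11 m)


v = sqrt(GM/r) = sqrt(6.674e-11 * 9.945e+30 / 8.826e+11) = 27422.2883

27422.2883 m/s


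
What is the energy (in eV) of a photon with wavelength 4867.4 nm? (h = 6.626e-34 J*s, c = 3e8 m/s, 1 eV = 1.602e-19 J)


E = hc/lambda = 6.626e-34 * 3e8 / 4.867e-06 = 4.084e-20 J = 0.2549 eV

0.2549 eV


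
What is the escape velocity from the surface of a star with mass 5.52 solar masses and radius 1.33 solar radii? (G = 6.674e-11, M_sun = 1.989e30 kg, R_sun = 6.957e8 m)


M = 5.52 * 1.989e30 kg = 1.097928e+31 kg; R = 1.33 * 6.957e8 m = 9.25281e+08 m. v_esc = sqrt(2GM/R) = sqrt(2 * 6.674e-11 * 1.097928e+31 / 9.25281e+08) = 1.259e+06

1.259e+06 m/s


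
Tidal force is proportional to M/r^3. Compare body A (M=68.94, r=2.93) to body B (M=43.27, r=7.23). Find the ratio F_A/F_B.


Ratio = (M1/r1^3) / (M2/r2^3) = (68.94/2.93^3) / (43.27/7.23^3) = 23.9385

23.9385


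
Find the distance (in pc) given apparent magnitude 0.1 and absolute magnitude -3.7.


d = 10^((m - M + 5)/5) = 10^((0.1 - -3.7 + 5)/5) = 57.544

57.544 pc


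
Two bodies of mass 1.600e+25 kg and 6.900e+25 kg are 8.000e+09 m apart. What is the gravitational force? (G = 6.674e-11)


F = G*m1*m2/r^2 = 6.674e-11 * 1.600e+25 * 6.900e+25 / (8.000e+09)^2 = 6.674e-11 * 1.104e+51 / 6.400e+19 = 1.151e+21

1.151e+21 N


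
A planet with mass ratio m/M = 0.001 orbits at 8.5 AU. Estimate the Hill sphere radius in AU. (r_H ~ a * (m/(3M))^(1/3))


r_H = a * (m/3M)^(1/3) = 8.5 * (0.001/3)^(1/3) = 0.5894

0.5894 AU


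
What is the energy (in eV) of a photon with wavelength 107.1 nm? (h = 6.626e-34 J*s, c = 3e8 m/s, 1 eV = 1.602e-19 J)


E = hc/lambda = 6.626e-34 * 3e8 / 1.071e-07 = 1.856e-18 J = 11.5857 eV

11.5857 eV


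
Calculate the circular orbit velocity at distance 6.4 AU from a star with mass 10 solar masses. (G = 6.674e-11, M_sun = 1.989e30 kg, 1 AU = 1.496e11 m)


v = sqrt(GM/r) = sqrt(6.674e-11 * 1.989e+31 / 9.574e+11) = 37235.2873

37235.2873 m/s


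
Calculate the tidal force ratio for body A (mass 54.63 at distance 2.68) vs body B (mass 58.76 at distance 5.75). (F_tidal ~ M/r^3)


Ratio = (M1/r1^3) / (M2/r2^3) = (54.63/2.68^3) / (58.76/5.75^3) = 9.1822

9.1822


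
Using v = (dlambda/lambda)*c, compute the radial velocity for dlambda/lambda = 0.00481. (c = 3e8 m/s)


v = (dlambda/lambda) * c = 0.00481 * 3e8 = 1.443e+06

1.443e+06 m/s


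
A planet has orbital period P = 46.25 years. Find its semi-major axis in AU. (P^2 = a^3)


a = P^(2/3) = 46.25^(2/3) = 12.8847

12.8847 AU


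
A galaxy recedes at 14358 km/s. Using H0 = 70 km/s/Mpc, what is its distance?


d = v / H0 = 14358 / 70 = 205.1143

205.1143 Mpc


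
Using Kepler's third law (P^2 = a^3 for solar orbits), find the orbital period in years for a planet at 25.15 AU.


P = a^(3/2) = 25.15^1.5 = 126.1267

126.1267 years


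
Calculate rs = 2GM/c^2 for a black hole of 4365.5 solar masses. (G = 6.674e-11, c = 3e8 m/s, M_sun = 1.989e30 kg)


M = 4365.5 * 1.989e30 kg = 8.6829795e+33 kg. rs = 2GM/c^2 = 2 * 6.674e-11 * 8.6829795e+33 / (3e8)^2 = 1.288e+07

1.288e+07 m


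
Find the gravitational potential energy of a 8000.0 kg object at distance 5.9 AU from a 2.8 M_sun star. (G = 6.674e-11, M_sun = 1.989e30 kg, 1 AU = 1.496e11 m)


M = 2.8 * 1.989e30 kg = 5.5692e+30 kg; r = 5.9 AU * 1.496e11 m/AU = 8.8264e+11 m. U = -GM*m/r = -(6.674e-11 * 5.5692e+30 * 8000.0) / 8.8264e+11 = -3.369e+12

-3.369e+12 J


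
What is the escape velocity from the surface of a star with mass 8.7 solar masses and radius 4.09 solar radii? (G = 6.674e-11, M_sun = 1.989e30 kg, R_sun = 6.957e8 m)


M = 8.7 * 1.989e30 kg = 1.73043e+31 kg; R = 4.09 * 6.957e8 m = 2.845413e+09 m. v_esc = sqrt(2GM/R) = sqrt(2 * 6.674e-11 * 1.73043e+31 / 2.845413e+09) = 900974.4206

900974.4206 m/s


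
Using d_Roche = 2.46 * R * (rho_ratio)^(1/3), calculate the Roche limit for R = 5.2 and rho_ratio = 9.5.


d_Roche = 2.46 * 5.2 * 9.5^(1/3) = 27.0923

27.0923


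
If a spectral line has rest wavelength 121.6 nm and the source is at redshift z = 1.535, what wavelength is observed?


lam_obs = lam_emit * (1 + z) = 121.6 * (1 + 1.535) = 308.256

308.256 nm


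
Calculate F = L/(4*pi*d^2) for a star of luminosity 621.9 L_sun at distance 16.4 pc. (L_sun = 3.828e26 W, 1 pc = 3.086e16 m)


F = L / (4*pi*d^2) = 2.381e+29 / (4*pi*(5.061e+17)^2) = 7.396e-08

7.396e-08 W/m^2


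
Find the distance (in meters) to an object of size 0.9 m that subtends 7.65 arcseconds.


D = size / theta_rad, theta_rad = 7.65 * pi/(180*3600) = 3.709e-05, D = 24266.4478

24266.4478 m


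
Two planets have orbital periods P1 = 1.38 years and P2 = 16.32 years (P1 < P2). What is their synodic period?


1/P_syn = |1/P1 - 1/P2| = |1/1.38 - 1/16.32| => P_syn = 1.5075

1.5075 years


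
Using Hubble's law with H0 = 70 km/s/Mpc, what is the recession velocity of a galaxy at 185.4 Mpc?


v = H0 * d = 70 * 185.4 = 12978.0

12978.0 km/s


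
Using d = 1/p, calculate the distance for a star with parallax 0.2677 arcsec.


d = 1/p = 1/0.2677 = 3.7355

3.7355 pc


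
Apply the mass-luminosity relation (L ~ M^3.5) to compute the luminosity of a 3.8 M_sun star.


L/L_sun = (M/M_sun)^3.5 = 3.8^3.5 = 106.9652

106.9652 L_sun


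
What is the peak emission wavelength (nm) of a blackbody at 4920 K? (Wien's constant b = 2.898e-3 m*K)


lam_max = b / T = 2.898e-3 / 4920 = 5.890e-07 m = 589.0244 nm

589.0244 nm


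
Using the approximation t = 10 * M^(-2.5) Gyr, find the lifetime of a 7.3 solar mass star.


t = 10 * M^(-2.5) = 10 * 7.3^(-2.5) = 0.0695

0.0695 Gyr


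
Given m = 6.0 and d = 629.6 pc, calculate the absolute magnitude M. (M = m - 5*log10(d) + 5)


M = m - 5*log10(d) + 5 = 6.0 - 5*log10(629.6) + 5 = -2.9953

-2.9953


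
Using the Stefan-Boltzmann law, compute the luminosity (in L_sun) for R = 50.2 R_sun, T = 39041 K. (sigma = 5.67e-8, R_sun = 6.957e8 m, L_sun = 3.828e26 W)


R = 50.2 * 6.957e8 m = 3.492414e+10 m. L = 4*pi*R^2*sigma*T^4 = 4*pi*(3.492414e+10)^2 * 5.67e-8 * 39041^4 = 2.018961776e+33 W. L/L_sun = 2.018961776e+33 / 3.828e26 = 5.274e+06

5.274e+06 L_sun


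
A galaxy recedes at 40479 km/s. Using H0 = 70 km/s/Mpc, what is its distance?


d = v / H0 = 40479 / 70 = 578.2714

578.2714 Mpc


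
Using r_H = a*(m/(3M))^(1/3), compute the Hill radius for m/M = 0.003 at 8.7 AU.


r_H = a * (m/3M)^(1/3) = 8.7 * (0.003/3)^(1/3) = 0.87

0.87 AU


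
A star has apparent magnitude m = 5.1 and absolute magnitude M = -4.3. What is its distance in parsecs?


d = 10^((m - M + 5)/5) = 10^((5.1 - -4.3 + 5)/5) = 758.5776

758.5776 pc


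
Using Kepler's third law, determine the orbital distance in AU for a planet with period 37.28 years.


a = P^(2/3) = 37.28^(2/3) = 11.1597

11.1597 AU


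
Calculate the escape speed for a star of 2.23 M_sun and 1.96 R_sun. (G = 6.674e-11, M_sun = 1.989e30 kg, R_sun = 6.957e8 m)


M = 2.23 * 1.989e30 kg = 4.43547e+30 kg; R = 1.96 * 6.957e8 m = 1.363572e+09 m. v_esc = sqrt(2GM/R) = sqrt(2 * 6.674e-11 * 4.43547e+30 / 1.363572e+09) = 658929.3992

658929.3992 m/s


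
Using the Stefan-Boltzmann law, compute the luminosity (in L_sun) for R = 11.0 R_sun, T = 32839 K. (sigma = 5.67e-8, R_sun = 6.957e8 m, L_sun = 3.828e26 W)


R = 11.0 * 6.957e8 m = 7.6527e+09 m. L = 4*pi*R^2*sigma*T^4 = 4*pi*(7.6527e+09)^2 * 5.67e-8 * 32839^4 = 4.852683811e+31 W. L/L_sun = 4.852683811e+31 / 3.828e26 = 126768.1246

126768.1246 L_sun


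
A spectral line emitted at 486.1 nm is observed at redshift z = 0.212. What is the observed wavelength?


lam_obs = lam_emit * (1 + z) = 486.1 * (1 + 0.212) = 589.1532

589.1532 nm


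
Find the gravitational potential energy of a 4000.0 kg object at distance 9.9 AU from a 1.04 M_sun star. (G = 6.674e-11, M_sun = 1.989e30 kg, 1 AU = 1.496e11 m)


M = 1.04 * 1.989e30 kg = 2.06856e+30 kg; r = 9.9 AU * 1.496e11 m/AU = 1.48104e+12 m. U = -GM*m/r = -(6.674e-11 * 2.06856e+30 * 4000.0) / 1.48104e+12 = -3.729e+11

-3.729e+11 J


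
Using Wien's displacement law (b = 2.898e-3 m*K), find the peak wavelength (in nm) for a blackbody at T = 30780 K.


lam_max = b / T = 2.898e-3 / 30780 = 9.415e-08 m = 94.152 nm

94.152 nm


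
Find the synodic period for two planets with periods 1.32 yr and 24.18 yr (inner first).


1/P_syn = |1/P1 - 1/P2| = |1/1.32 - 1/24.18| => P_syn = 1.3962

1.3962 years


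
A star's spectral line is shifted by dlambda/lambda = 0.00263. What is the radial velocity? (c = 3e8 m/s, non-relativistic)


v = (dlambda/lambda) * c = 0.00263 * 3e8 = 789000.0

789000.0 m/s


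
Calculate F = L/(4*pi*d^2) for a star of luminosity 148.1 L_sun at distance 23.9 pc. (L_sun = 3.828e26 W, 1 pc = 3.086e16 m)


F = L / (4*pi*d^2) = 5.669e+28 / (4*pi*(7.376e+17)^2) = 8.293e-09

8.293e-09 W/m^2


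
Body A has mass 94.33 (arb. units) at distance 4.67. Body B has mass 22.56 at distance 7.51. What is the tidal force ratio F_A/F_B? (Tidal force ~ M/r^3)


Ratio = (M1/r1^3) / (M2/r2^3) = (94.33/4.67^3) / (22.56/7.51^3) = 17.3892

17.3892


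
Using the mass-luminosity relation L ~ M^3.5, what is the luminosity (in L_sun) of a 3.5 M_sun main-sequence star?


L/L_sun = (M/M_sun)^3.5 = 3.5^3.5 = 80.2118

80.2118 L_sun


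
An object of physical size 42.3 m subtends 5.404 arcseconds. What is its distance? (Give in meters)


D = size / theta_rad, theta_rad = 5.404 * pi/(180*3600) = 2.620e-05, D = 1.615e+06

1.615e+06 m


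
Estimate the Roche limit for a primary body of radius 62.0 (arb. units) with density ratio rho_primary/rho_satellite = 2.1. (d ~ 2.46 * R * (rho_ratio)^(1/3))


d_Roche = 2.46 * 62.0 * 2.1^(1/3) = 195.3139

195.3139


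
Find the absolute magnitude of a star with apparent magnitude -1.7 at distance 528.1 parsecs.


M = m - 5*log10(d) + 5 = -1.7 - 5*log10(528.1) + 5 = -10.3136

-10.3136


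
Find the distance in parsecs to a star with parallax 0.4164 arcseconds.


d = 1/p = 1/0.4164 = 2.4015

2.4015 pc


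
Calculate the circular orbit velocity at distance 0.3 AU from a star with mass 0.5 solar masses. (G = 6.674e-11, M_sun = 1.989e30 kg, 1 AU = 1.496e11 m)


v = sqrt(GM/r) = sqrt(6.674e-11 * 9.945e+29 / 4.488e+10) = 38456.4393

38456.4393 m/s


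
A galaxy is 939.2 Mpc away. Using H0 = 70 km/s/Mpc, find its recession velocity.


v = H0 * d = 70 * 939.2 = 65744.0

65744.0 km/s


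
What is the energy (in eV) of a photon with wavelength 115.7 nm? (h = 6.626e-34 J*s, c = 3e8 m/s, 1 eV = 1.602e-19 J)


E = hc/lambda = 6.626e-34 * 3e8 / 1.157e-07 = 1.718e-18 J = 10.7245 eV

10.7245 eV


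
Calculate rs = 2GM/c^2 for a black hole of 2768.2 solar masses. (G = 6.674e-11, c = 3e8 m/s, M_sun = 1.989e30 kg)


M = 2768.2 * 1.989e30 kg = 5.5059498e+33 kg. rs = 2GM/c^2 = 2 * 6.674e-11 * 5.5059498e+33 / (3e8)^2 = 8.166e+06

8.166e+06 m


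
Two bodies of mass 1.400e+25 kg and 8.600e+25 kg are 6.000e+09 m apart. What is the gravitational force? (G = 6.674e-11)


F = G*m1*m2/r^2 = 6.674e-11 * 1.400e+25 * 8.600e+25 / (6.000e+09)^2 = 6.674e-11 * 1.204e+51 / 3.600e+19 = 2.232e+21

2.232e+21 N


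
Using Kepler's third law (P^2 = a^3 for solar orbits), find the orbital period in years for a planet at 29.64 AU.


P = a^(3/2) = 29.64^1.5 = 161.368

161.368 years


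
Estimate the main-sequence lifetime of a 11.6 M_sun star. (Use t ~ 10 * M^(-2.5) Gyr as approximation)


t = 10 * M^(-2.5) = 10 * 11.6^(-2.5) = 0.0218

0.0218 Gyr


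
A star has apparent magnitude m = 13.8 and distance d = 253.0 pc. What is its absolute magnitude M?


M = m - 5*log10(d) + 5 = 13.8 - 5*log10(253.0) + 5 = 6.7844

6.7844


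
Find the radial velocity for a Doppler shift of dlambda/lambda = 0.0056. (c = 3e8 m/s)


v = (dlambda/lambda) * c = 0.0056 * 3e8 = 1.680e+06

1.680e+06 m/s


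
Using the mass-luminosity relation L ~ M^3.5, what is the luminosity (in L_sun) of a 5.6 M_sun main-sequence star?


L/L_sun = (M/M_sun)^3.5 = 5.6^3.5 = 415.5833

415.5833 L_sun


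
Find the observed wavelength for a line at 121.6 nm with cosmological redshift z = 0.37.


lam_obs = lam_emit * (1 + z) = 121.6 * (1 + 0.37) = 166.592

166.592 nm


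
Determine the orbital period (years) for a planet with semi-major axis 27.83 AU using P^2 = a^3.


P = a^(3/2) = 27.83^1.5 = 146.8148

146.8148 years


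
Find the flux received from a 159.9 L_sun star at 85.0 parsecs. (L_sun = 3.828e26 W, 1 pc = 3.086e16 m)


F = L / (4*pi*d^2) = 6.121e+28 / (4*pi*(2.623e+18)^2) = 7.079e-10

7.079e-10 W/m^2


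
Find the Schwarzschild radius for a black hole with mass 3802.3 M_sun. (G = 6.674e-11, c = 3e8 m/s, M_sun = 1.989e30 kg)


M = 3802.3 * 1.989e30 kg = 7.5627747e+33 kg. rs = 2GM/c^2 = 2 * 6.674e-11 * 7.5627747e+33 / (3e8)^2 = 1.122e+07

1.122e+07 m


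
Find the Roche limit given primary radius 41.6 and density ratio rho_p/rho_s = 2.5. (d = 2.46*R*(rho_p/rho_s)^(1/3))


d_Roche = 2.46 * 41.6 * 2.5^(1/3) = 138.8913

138.8913


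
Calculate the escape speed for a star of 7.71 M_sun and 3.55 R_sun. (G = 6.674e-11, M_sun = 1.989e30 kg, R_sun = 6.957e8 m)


M = 7.71 * 1.989e30 kg = 1.533519e+31 kg; R = 3.55 * 6.957e8 m = 2.469735e+09 m. v_esc = sqrt(2GM/R) = sqrt(2 * 6.674e-11 * 1.533519e+31 / 2.469735e+09) = 910390.0476

910390.0476 m/s


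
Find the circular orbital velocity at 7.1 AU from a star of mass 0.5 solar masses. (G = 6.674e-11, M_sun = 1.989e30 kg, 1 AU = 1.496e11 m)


v = sqrt(GM/r) = sqrt(6.674e-11 * 9.945e+29 / 1.062e+12) = 7904.9754

7904.9754 m/s


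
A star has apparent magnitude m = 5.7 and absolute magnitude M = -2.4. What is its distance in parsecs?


d = 10^((m - M + 5)/5) = 10^((5.7 - -2.4 + 5)/5) = 416.8694

416.8694 pc


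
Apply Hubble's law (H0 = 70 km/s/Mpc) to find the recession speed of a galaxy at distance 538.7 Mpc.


v = H0 * d = 70 * 538.7 = 37709.0

37709.0 km/s


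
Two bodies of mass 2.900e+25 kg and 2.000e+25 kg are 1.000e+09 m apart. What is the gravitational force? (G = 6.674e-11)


F = G*m1*m2/r^2 = 6.674e-11 * 2.900e+25 * 2.000e+25 / (1.000e+09)^2 = 6.674e-11 * 5.800e+50 / 1.000e+18 = 3.871e+22

3.871e+22 N


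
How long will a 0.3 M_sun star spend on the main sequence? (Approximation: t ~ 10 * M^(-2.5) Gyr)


t = 10 * M^(-2.5) = 10 * 0.3^(-2.5) = 202.8602

202.8602 Gyr


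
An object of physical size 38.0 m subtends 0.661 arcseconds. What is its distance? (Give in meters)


D = size / theta_rad, theta_rad = 0.661 * pi/(180*3600) = 3.205e-06, D = 1.186e+07

1.186e+07 m


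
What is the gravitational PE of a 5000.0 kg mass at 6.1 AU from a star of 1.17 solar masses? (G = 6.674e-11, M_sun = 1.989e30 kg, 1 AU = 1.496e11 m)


M = 1.17 * 1.989e30 kg = 2.32713e+30 kg; r = 6.1 AU * 1.496e11 m/AU = 9.1256e+11 m. U = -GM*m/r = -(6.674e-11 * 2.32713e+30 * 5000.0) / 9.1256e+11 = -8.510e+11

-8.510e+11 J


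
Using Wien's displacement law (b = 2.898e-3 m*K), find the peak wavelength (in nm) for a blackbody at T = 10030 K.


lam_max = b / T = 2.898e-3 / 10030 = 2.889e-07 m = 288.9332 nm

288.9332 nm


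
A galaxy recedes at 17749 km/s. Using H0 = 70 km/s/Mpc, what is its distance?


d = v / H0 = 17749 / 70 = 253.5571

253.5571 Mpc


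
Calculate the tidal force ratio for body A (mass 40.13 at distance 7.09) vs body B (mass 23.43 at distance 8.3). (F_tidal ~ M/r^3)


Ratio = (M1/r1^3) / (M2/r2^3) = (40.13/7.09^3) / (23.43/8.3^3) = 2.7478

2.7478


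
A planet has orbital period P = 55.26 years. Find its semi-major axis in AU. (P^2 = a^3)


a = P^(2/3) = 55.26^(2/3) = 14.508

14.508 AU


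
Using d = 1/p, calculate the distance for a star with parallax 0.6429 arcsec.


d = 1/p = 1/0.6429 = 1.5555

1.5555 pc


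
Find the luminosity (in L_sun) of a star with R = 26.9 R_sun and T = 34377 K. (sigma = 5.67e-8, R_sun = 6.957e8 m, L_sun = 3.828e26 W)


R = 26.9 * 6.957e8 m = 1.871433e+10 m. L = 4*pi*R^2*sigma*T^4 = 4*pi*(1.871433e+10)^2 * 5.67e-8 * 34377^4 = 3.485085091e+32 W. L/L_sun = 3.485085091e+32 / 3.828e26 = 910419.3028

910419.3028 L_sun


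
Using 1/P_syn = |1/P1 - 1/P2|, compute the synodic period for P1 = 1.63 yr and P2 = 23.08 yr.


1/P_syn = |1/P1 - 1/P2| = |1/1.63 - 1/23.08| => P_syn = 1.7539

1.7539 years


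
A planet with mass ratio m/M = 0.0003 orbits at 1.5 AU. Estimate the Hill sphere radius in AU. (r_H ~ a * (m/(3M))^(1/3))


r_H = a * (m/3M)^(1/3) = 1.5 * (0.0003/3)^(1/3) = 0.0696

0.0696 AU


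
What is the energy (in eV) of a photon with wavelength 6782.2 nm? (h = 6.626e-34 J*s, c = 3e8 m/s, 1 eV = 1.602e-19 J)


E = hc/lambda = 6.626e-34 * 3e8 / 6.782e-06 = 2.931e-20 J = 0.183 eV

0.183 eV


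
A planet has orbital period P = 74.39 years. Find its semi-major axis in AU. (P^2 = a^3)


a = P^(2/3) = 74.39^(2/3) = 17.6879

17.6879 AU


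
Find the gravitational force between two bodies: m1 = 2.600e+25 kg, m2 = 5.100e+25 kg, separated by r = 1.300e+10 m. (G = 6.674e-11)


F = G*m1*m2/r^2 = 6.674e-11 * 2.600e+25 * 5.100e+25 / (1.300e+10)^2 = 6.674e-11 * 1.326e+51 / 1.690e+20 = 5.237e+20

5.237e+20 N


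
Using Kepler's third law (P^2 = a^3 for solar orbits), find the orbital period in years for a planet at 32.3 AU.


P = a^(3/2) = 32.3^1.5 = 183.5709

183.5709 years


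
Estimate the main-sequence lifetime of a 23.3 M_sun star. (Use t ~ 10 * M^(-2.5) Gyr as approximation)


t = 10 * M^(-2.5) = 10 * 23.3^(-2.5) = 0.0038

0.0038 Gyr


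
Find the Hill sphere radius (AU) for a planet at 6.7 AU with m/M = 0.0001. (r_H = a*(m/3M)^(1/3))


r_H = a * (m/3M)^(1/3) = 6.7 * (0.0001/3)^(1/3) = 0.2156

0.2156 AU


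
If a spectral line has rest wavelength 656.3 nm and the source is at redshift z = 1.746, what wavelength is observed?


lam_obs = lam_emit * (1 + z) = 656.3 * (1 + 1.746) = 1802.1998

1802.1998 nm


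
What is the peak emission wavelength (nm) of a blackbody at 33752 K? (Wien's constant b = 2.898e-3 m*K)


lam_max = b / T = 2.898e-3 / 33752 = 8.586e-08 m = 85.8616 nm

85.8616 nm


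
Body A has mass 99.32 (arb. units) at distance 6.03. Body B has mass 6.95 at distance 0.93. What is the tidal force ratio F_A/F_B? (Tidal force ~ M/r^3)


Ratio = (M1/r1^3) / (M2/r2^3) = (99.32/6.03^3) / (6.95/0.93^3) = 0.0524

0.0524


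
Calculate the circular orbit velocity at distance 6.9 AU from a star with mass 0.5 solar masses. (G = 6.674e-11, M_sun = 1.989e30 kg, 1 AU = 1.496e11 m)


v = sqrt(GM/r) = sqrt(6.674e-11 * 9.945e+29 / 1.032e+12) = 8018.7219

8018.7219 m/s


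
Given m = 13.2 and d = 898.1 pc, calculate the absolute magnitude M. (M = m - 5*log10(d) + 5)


M = m - 5*log10(d) + 5 = 13.2 - 5*log10(898.1) + 5 = 3.4334

3.4334


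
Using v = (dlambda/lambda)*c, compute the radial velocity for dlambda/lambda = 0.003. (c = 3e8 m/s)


v = (dlambda/lambda) * c = 0.003 * 3e8 = 900000.0

900000.0 m/s


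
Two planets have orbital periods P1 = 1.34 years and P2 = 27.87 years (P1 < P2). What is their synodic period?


1/P_syn = |1/P1 - 1/P2| = |1/1.34 - 1/27.87| => P_syn = 1.4077

1.4077 years


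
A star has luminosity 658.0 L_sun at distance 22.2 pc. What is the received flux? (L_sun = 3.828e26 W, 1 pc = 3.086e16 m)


F = L / (4*pi*d^2) = 2.519e+29 / (4*pi*(6.851e+17)^2) = 4.271e-08

4.271e-08 W/m^2


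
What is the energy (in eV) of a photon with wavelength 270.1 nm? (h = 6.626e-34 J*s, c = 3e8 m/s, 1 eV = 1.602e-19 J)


E = hc/lambda = 6.626e-34 * 3e8 / 2.701e-07 = 7.359e-19 J = 4.5939 eV

4.5939 eV


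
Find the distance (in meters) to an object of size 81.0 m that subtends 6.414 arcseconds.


D = size / theta_rad, theta_rad = 6.414 * pi/(180*3600) = 3.110e-05, D = 2.605e+06

2.605e+06 m


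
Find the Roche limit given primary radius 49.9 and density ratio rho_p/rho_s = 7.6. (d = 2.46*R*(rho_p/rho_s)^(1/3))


d_Roche = 2.46 * 49.9 * 7.6^(1/3) = 241.346

241.346


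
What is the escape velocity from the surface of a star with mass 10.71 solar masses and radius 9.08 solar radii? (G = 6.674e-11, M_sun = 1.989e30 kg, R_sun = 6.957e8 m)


M = 10.71 * 1.989e30 kg = 2.130219e+31 kg; R = 9.08 * 6.957e8 m = 6.316956e+09 m. v_esc = sqrt(2GM/R) = sqrt(2 * 6.674e-11 * 2.130219e+31 / 6.316956e+09) = 670913.1436

670913.1436 m/s


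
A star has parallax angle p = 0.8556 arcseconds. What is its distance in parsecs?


d = 1/p = 1/0.8556 = 1.1688

1.1688 pc


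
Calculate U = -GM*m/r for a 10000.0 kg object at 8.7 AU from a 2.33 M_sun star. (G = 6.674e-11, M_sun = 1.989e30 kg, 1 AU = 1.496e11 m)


M = 2.33 * 1.989e30 kg = 4.63437e+30 kg; r = 8.7 AU * 1.496e11 m/AU = 1.30152e+12 m. U = -GM*m/r = -(6.674e-11 * 4.63437e+30 * 10000.0) / 1.30152e+12 = -2.376e+12

-2.376e+12 J


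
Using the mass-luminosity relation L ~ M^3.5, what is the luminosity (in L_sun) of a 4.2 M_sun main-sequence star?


L/L_sun = (M/M_sun)^3.5 = 4.2^3.5 = 151.8352

151.8352 L_sun


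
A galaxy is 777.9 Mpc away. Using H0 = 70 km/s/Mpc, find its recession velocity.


v = H0 * d = 70 * 777.9 = 54453.0

54453.0 km/s


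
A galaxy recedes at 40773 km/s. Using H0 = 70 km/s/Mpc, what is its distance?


d = v / H0 = 40773 / 70 = 582.4714

582.4714 Mpc


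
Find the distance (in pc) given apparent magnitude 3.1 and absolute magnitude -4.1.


d = 10^((m - M + 5)/5) = 10^((3.1 - -4.1 + 5)/5) = 275.4229

275.4229 pc


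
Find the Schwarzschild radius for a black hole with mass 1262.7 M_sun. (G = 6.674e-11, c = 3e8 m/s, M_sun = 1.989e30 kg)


M = 1262.7 * 1.989e30 kg = 2.5115103e+33 kg. rs = 2GM/c^2 = 2 * 6.674e-11 * 2.5115103e+33 / (3e8)^2 = 3.725e+06

3.725e+06 m


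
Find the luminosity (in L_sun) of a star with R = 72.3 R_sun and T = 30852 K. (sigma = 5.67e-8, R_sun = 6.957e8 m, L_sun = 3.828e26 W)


R = 72.3 * 6.957e8 m = 5.029911e+10 m. L = 4*pi*R^2*sigma*T^4 = 4*pi*(5.029911e+10)^2 * 5.67e-8 * 30852^4 = 1.633227993e+33 W. L/L_sun = 1.633227993e+33 / 3.828e26 = 4.267e+06

4.267e+06 L_sun


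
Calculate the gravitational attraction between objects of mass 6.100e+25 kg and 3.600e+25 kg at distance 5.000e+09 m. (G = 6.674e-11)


F = G*m1*m2/r^2 = 6.674e-11 * 6.100e+25 * 3.600e+25 / (5.000e+09)^2 = 6.674e-11 * 2.196e+51 / 2.500e+19 = 5.862e+21

5.862e+21 N


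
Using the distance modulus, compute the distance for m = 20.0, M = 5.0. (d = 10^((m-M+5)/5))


d = 10^((m - M + 5)/5) = 10^((20.0 - 5.0 + 5)/5) = 10000.0

10000.0 pc


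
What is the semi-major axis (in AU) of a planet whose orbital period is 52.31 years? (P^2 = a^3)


a = P^(2/3) = 52.31^(2/3) = 13.987

13.987 AU


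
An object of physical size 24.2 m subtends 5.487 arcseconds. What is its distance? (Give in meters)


D = size / theta_rad, theta_rad = 5.487 * pi/(180*3600) = 2.660e-05, D = 909715.3838

909715.3838 m


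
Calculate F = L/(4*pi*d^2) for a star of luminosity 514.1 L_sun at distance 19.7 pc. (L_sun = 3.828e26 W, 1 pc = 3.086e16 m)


F = L / (4*pi*d^2) = 1.968e+29 / (4*pi*(6.079e+17)^2) = 4.237e-08

4.237e-08 W/m^2


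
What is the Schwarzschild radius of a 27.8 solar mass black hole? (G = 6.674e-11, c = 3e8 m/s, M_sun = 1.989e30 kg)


M = 27.8 * 1.989e30 kg = 5.52942e+31 kg. rs = 2GM/c^2 = 2 * 6.674e-11 * 5.52942e+31 / (3e8)^2 = 82007.4424

82007.4424 m


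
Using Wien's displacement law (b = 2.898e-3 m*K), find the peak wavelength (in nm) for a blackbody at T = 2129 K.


lam_max = b / T = 2.898e-3 / 2129 = 1.361e-06 m = 1361.2024 nm

1361.2024 nm


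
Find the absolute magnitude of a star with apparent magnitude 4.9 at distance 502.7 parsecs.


M = m - 5*log10(d) + 5 = 4.9 - 5*log10(502.7) + 5 = -3.6065

-3.6065


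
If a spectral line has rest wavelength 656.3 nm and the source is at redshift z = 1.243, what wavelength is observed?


lam_obs = lam_emit * (1 + z) = 656.3 * (1 + 1.243) = 1472.0809

1472.0809 nm


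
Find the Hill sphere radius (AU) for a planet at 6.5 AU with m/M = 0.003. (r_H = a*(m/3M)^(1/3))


r_H = a * (m/3M)^(1/3) = 6.5 * (0.003/3)^(1/3) = 0.65

0.65 AU


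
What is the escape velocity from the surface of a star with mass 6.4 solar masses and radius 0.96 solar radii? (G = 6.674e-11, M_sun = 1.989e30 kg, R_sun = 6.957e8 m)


M = 6.4 * 1.989e30 kg = 1.27296e+31 kg; R = 0.96 * 6.957e8 m = 6.67872e+08 m. v_esc = sqrt(2GM/R) = sqrt(2 * 6.674e-11 * 1.27296e+31 / 6.67872e+08) = 1.595e+06

1.595e+06 m/s


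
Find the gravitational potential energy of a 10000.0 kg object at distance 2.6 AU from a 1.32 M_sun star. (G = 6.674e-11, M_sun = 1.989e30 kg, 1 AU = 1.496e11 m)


M = 1.32 * 1.989e30 kg = 2.62548e+30 kg; r = 2.6 AU * 1.496e11 m/AU = 3.8896e+11 m. U = -GM*m/r = -(6.674e-11 * 2.62548e+30 * 10000.0) / 3.8896e+11 = -4.505e+12

-4.505e+12 J


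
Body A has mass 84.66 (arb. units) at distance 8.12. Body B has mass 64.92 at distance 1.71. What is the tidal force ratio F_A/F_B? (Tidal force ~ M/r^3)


Ratio = (M1/r1^3) / (M2/r2^3) = (84.66/8.12^3) / (64.92/1.71^3) = 0.0122

0.0122


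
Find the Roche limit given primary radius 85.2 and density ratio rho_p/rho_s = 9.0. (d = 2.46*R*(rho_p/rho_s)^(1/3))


d_Roche = 2.46 * 85.2 * 9.0^(1/3) = 435.9689

435.9689


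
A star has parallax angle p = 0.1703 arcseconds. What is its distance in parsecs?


d = 1/p = 1/0.1703 = 5.872

5.872 pc


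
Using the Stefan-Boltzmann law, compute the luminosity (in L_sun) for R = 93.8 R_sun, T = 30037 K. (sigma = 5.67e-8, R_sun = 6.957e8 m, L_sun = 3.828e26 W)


R = 93.8 * 6.957e8 m = 6.525666e+10 m. L = 4*pi*R^2*sigma*T^4 = 4*pi*(6.525666e+10)^2 * 5.67e-8 * 30037^4 = 2.469840027e+33 W. L/L_sun = 2.469840027e+33 / 3.828e26 = 6.452e+06

6.452e+06 L_sun


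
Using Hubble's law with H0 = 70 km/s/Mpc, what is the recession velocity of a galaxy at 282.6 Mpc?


v = H0 * d = 70 * 282.6 = 19782.0

19782.0 km/s


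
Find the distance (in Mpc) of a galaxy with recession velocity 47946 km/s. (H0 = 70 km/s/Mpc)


d = v / H0 = 47946 / 70 = 684.9429

684.9429 Mpc


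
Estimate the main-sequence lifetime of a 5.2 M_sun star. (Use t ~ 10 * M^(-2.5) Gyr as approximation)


t = 10 * M^(-2.5) = 10 * 5.2^(-2.5) = 0.1622

0.1622 Gyr


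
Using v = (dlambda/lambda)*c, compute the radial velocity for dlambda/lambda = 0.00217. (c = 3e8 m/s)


v = (dlambda/lambda) * c = 0.00217 * 3e8 = 651000.0

651000.0 m/s


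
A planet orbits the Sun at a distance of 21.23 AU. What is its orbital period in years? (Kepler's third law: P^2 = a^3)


P = a^(3/2) = 21.23^1.5 = 97.8194

97.8194 years


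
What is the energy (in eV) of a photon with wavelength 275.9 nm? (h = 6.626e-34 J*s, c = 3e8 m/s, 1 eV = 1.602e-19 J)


E = hc/lambda = 6.626e-34 * 3e8 / 2.759e-07 = 7.205e-19 J = 4.4974 eV

4.4974 eV


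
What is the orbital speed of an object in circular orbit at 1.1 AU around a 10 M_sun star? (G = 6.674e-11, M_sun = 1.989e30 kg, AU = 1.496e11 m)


v = sqrt(GM/r) = sqrt(6.674e-11 * 1.989e+31 / 1.646e+11) = 89814.8923

89814.8923 m/s


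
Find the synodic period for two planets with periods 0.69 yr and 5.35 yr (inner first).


1/P_syn = |1/P1 - 1/P2| = |1/0.69 - 1/5.35| => P_syn = 0.7922

0.7922 years


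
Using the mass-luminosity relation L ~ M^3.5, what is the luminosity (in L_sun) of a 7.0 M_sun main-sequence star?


L/L_sun = (M/M_sun)^3.5 = 7.0^3.5 = 907.4927

907.4927 L_sun


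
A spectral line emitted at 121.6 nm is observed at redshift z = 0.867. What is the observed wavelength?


lam_obs = lam_emit * (1 + z) = 121.6 * (1 + 0.867) = 227.0272

227.0272 nm


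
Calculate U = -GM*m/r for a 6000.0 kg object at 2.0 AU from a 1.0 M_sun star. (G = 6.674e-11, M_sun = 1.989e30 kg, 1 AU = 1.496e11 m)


M = 1.0 * 1.989e30 kg = 1.989e+30 kg; r = 2.0 AU * 1.496e11 m/AU = 2.992e+11 m. U = -GM*m/r = -(6.674e-11 * 1.989e+30 * 6000.0) / 2.992e+11 = -2.662e+12

-2.662e+12 J


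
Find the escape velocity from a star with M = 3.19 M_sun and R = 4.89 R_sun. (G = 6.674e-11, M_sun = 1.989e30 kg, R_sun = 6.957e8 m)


M = 3.19 * 1.989e30 kg = 6.34491e+30 kg; R = 4.89 * 6.957e8 m = 3.401973e+09 m. v_esc = sqrt(2GM/R) = sqrt(2 * 6.674e-11 * 6.34491e+30 / 3.401973e+09) = 498948.1318

498948.1318 m/s


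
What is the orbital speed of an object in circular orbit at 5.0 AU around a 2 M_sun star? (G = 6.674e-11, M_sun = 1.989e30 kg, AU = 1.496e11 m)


v = sqrt(GM/r) = sqrt(6.674e-11 * 3.978e+30 / 7.480e+11) = 18839.7307

18839.7307 m/s


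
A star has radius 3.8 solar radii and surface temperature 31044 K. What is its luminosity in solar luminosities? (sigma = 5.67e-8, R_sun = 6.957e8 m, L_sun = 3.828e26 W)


R = 3.8 * 6.957e8 m = 2.64366e+09 m. L = 4*pi*R^2*sigma*T^4 = 4*pi*(2.64366e+09)^2 * 5.67e-8 * 31044^4 = 4.625032852e+30 W. L/L_sun = 4.625032852e+30 / 3.828e26 = 12082.113

12082.113 L_sun


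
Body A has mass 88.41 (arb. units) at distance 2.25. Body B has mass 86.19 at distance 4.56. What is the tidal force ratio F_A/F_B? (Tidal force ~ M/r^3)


Ratio = (M1/r1^3) / (M2/r2^3) = (88.41/2.25^3) / (86.19/4.56^3) = 8.5387

8.5387


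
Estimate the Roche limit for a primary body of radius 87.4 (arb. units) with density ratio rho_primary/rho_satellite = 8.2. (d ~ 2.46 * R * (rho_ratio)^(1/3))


d_Roche = 2.46 * 87.4 * 8.2^(1/3) = 433.5619

433.5619


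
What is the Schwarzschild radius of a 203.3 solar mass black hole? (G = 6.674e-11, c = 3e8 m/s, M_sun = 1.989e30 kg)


M = 203.3 * 1.989e30 kg = 4.043637e+32 kg. rs = 2GM/c^2 = 2 * 6.674e-11 * 4.043637e+32 / (3e8)^2 = 599716.2964

599716.2964 m


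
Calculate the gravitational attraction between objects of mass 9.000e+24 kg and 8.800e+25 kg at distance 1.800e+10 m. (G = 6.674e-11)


F = G*m1*m2/r^2 = 6.674e-11 * 9.000e+24 * 8.800e+25 / (1.800e+10)^2 = 6.674e-11 * 7.920e+50 / 3.240e+20 = 1.631e+20

1.631e+20 N


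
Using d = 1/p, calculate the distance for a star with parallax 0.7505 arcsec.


d = 1/p = 1/0.7505 = 1.3324

1.3324 pc


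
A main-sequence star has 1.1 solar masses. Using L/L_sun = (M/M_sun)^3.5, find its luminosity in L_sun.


L/L_sun = (M/M_sun)^3.5 = 1.1^3.5 = 1.396

1.396 L_sun


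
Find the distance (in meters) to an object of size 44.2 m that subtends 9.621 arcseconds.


D = size / theta_rad, theta_rad = 9.621 * pi/(180*3600) = 4.664e-05, D = 947604.6602

947604.6602 m


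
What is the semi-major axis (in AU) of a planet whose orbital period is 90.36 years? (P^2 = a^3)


a = P^(2/3) = 90.36^(2/3) = 20.1365

20.1365 AU


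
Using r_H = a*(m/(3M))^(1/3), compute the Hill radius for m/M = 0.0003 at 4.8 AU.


r_H = a * (m/3M)^(1/3) = 4.8 * (0.0003/3)^(1/3) = 0.2228

0.2228 AU


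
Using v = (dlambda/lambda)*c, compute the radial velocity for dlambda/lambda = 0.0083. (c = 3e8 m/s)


v = (dlambda/lambda) * c = 0.0083 * 3e8 = 2.490e+06

2.490e+06 m/s


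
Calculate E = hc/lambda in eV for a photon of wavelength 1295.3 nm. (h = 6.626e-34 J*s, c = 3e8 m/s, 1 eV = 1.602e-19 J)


E = hc/lambda = 6.626e-34 * 3e8 / 1.295e-06 = 1.535e-19 J = 0.9579 eV

0.9579 eV


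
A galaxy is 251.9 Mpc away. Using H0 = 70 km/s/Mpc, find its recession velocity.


v = H0 * d = 70 * 251.9 = 17633.0

17633.0 km/s


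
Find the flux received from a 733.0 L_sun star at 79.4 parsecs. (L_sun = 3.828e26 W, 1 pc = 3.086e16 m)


F = L / (4*pi*d^2) = 2.806e+29 / (4*pi*(2.450e+18)^2) = 3.719e-09

3.719e-09 W/m^2


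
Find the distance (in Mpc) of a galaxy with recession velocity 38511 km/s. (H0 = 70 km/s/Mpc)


d = v / H0 = 38511 / 70 = 550.1571

550.1571 Mpc


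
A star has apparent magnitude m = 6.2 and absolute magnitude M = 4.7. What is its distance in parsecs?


d = 10^((m - M + 5)/5) = 10^((6.2 - 4.7 + 5)/5) = 19.9526

19.9526 pc


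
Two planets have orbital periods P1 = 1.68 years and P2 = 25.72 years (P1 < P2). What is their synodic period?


1/P_syn = |1/P1 - 1/P2| = |1/1.68 - 1/25.72| => P_syn = 1.7974

1.7974 years


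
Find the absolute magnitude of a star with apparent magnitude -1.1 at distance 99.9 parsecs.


M = m - 5*log10(d) + 5 = -1.1 - 5*log10(99.9) + 5 = -6.0978

-6.0978


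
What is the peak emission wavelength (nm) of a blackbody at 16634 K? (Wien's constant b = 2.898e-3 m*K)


lam_max = b / T = 2.898e-3 / 16634 = 1.742e-07 m = 174.2215 nm

174.2215 nm


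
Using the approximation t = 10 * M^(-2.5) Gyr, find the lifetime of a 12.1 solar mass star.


t = 10 * M^(-2.5) = 10 * 12.1^(-2.5) = 0.0196

0.0196 Gyr


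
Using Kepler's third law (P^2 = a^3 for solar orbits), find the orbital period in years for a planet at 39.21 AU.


P = a^(3/2) = 39.21^1.5 = 245.5247

245.5247 years


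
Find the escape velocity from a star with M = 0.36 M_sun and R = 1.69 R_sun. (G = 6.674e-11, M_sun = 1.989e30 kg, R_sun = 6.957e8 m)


M = 0.36 * 1.989e30 kg = 7.1604e+29 kg; R = 1.69 * 6.957e8 m = 1.175733e+09 m. v_esc = sqrt(2GM/R) = sqrt(2 * 6.674e-11 * 7.1604e+29 / 1.175733e+09) = 285116.5235

285116.5235 m/s


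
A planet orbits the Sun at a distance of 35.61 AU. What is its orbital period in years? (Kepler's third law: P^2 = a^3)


P = a^(3/2) = 35.61^1.5 = 212.4995

212.4995 years


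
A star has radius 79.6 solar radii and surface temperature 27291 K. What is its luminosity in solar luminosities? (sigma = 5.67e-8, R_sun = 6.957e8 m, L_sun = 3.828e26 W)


R = 79.6 * 6.957e8 m = 5.537772e+10 m. L = 4*pi*R^2*sigma*T^4 = 4*pi*(5.537772e+10)^2 * 5.67e-8 * 27291^4 = 1.212106731e+33 W. L/L_sun = 1.212106731e+33 / 3.828e26 = 3.166e+06

3.166e+06 L_sun


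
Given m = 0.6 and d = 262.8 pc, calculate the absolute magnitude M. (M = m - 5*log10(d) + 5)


M = m - 5*log10(d) + 5 = 0.6 - 5*log10(262.8) + 5 = -6.4981

-6.4981


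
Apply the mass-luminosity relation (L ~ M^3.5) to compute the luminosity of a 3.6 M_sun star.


L/L_sun = (M/M_sun)^3.5 = 3.6^3.5 = 88.5235

88.5235 L_sun


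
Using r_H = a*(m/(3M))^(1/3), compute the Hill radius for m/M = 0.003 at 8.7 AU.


r_H = a * (m/3M)^(1/3) = 8.7 * (0.003/3)^(1/3) = 0.87

0.87 AU


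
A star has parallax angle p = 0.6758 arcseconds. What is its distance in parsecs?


d = 1/p = 1/0.6758 = 1.4797

1.4797 pc


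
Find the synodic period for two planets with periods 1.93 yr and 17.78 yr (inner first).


1/P_syn = |1/P1 - 1/P2| = |1/1.93 - 1/17.78| => P_syn = 2.165

2.165 years


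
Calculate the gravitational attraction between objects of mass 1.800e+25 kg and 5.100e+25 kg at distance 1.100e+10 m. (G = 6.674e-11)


F = G*m1*m2/r^2 = 6.674e-11 * 1.800e+25 * 5.100e+25 / (1.100e+10)^2 = 6.674e-11 * 9.180e+50 / 1.210e+20 = 5.063e+20

5.063e+20 N


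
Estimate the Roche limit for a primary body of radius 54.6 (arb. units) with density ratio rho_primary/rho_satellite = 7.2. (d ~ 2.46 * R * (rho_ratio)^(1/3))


d_Roche = 2.46 * 54.6 * 7.2^(1/3) = 259.3613

259.3613


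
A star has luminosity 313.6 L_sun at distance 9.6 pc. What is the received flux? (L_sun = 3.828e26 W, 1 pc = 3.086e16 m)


F = L / (4*pi*d^2) = 1.200e+29 / (4*pi*(2.963e+17)^2) = 1.088e-07

1.088e-07 W/m^2


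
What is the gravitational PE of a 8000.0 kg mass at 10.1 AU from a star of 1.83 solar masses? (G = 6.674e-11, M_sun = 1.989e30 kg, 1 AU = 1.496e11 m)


M = 1.83 * 1.989e30 kg = 3.63987e+30 kg; r = 10.1 AU * 1.496e11 m/AU = 1.51096e+12 m. U = -GM*m/r = -(6.674e-11 * 3.63987e+30 * 8000.0) / 1.51096e+12 = -1.286e+12

-1.286e+12 J


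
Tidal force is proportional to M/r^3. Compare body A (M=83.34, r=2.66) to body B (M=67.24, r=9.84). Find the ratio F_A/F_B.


Ratio = (M1/r1^3) / (M2/r2^3) = (83.34/2.66^3) / (67.24/9.84^3) = 62.7431

62.7431


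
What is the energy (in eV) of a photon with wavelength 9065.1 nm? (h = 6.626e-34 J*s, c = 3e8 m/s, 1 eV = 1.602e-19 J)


E = hc/lambda = 6.626e-34 * 3e8 / 9.065e-06 = 2.193e-20 J = 0.1369 eV

0.1369 eV


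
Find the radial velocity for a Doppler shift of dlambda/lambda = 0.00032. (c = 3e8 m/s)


v = (dlambda/lambda) * c = 0.00032 * 3e8 = 96000.0

96000.0 m/s
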